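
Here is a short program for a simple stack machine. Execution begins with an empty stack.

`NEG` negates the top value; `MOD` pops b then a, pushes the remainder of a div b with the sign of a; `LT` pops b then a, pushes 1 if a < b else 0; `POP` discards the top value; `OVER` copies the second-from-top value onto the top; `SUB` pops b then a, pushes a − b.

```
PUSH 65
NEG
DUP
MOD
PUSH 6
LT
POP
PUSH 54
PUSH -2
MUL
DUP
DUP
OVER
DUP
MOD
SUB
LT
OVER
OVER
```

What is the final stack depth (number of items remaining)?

4

PUSH 65  [65]
NEG      [-65]
DUP      [-65, -65]
MOD      [0]
PUSH 6   [0, 6]
LT       [1]
POP      []
PUSH 54  [54]
PUSH -2  [54, -2]
MUL      [-108]
DUP      [-108, -108]
DUP      [-108, -108, -108]
OVER     [-108, -108, -108, -108]
DUP      [-108, -108, -108, -108, -108]
MOD      [-108, -108, -108, 0]
SUB      [-108, -108, -108]
LT       [-108, 0]
OVER     [-108, 0, -108]
OVER     [-108, 0, -108, 0]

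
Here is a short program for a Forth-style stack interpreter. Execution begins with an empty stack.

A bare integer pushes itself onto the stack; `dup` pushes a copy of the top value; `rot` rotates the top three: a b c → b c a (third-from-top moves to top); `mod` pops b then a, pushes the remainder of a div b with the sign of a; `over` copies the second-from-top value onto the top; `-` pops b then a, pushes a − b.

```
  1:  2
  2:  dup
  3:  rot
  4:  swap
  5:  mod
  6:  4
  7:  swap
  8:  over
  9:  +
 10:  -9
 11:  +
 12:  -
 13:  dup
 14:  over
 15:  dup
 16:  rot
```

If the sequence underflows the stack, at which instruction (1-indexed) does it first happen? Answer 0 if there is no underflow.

3

2   -> [2]
dup -> [2, 2]
rot  — needs 3 operands, stack has 2 → underflow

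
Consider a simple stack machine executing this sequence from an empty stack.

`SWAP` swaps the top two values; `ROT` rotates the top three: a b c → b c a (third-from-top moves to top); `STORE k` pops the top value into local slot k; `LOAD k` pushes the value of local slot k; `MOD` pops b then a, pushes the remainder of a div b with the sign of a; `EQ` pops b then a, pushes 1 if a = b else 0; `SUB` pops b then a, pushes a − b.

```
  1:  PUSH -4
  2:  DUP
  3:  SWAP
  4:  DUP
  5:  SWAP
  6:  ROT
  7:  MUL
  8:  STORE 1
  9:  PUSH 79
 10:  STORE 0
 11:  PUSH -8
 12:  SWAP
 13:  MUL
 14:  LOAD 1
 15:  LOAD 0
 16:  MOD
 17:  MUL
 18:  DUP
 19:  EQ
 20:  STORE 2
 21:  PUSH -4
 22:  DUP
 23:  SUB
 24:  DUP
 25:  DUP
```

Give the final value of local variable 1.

16

PUSH -4 → -4
DUP     → -4 -4
SWAP    → -4 -4
DUP     → -4 -4 -4
SWAP    → -4 -4 -4
ROT     → -4 -4 -4
MUL     → -4 16
STORE 1 → -4
PUSH 79 → -4 79
STORE 0 → -4
PUSH -8 → -4 -8
SWAP    → -8 -4
MUL     → 32
LOAD 1  → 32 16
LOAD 0  → 32 16 79
MOD     → 32 16
MUL     → 512
DUP     → 512 512
EQ      → 1
STORE 2 → (empty)
PUSH -4 → -4
DUP     → -4 -4
SUB     → 0
DUP     → 0 0
DUP     → 0 0 0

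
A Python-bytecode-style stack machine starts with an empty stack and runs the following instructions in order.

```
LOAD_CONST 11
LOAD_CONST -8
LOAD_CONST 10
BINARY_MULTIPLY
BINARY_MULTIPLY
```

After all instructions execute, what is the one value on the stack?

LOAD_CONST 11   : 11
LOAD_CONST -8   : 11 -8
LOAD_CONST 10   : 11 -8 10
BINARY_MULTIPLY : 11 -80
BINARY_MULTIPLY : -880

-880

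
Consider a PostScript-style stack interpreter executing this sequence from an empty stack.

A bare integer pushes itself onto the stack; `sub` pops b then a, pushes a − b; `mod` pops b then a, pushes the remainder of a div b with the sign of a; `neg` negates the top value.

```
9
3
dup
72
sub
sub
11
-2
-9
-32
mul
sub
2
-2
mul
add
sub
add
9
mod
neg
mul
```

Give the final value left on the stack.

-72

9   : [9]
3   : [9, 3]
dup : [9, 3, 3]
72  : [9, 3, 3, 72]
sub : [9, 3, -69]
sub : [9, 72]
11  : [9, 72, 11]
-2  : [9, 72, 11, -2]
-9  : [9, 72, 11, -2, -9]
-32 : [9, 72, 11, -2, -9, -32]
mul : [9, 72, 11, -2, 288]
sub : [9, 72, 11, -290]
2   : [9, 72, 11, -290, 2]
-2  : [9, 72, 11, -290, 2, -2]
mul : [9, 72, 11, -290, -4]
add : [9, 72, 11, -294]
sub : [9, 72, 305]
add : [9, 377]
9   : [9, 377, 9]
mod : [9, 8]
neg : [9, -8]
mul : [-72]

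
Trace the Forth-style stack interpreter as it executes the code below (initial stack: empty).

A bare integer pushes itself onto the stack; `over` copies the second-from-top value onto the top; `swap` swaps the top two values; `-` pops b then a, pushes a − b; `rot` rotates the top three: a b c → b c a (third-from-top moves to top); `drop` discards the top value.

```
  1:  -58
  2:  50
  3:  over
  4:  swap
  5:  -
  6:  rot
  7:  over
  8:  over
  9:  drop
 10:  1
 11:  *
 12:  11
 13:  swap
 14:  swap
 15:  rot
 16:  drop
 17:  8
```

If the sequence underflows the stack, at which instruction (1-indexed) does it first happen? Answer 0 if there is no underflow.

-58  : [-58]
50   : [-58, 50]
over : [-58, 50, -58]
swap : [-58, -58, 50]
-    : [-58, -108]
rot  — needs 3 operands, stack has 2 → underflow

6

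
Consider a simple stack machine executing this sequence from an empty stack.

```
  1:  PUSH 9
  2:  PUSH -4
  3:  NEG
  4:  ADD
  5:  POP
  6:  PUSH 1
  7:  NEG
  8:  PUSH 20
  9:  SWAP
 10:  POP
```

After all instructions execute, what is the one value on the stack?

PUSH 9   [9]
PUSH -4  [9, -4]
NEG      [9, 4]
ADD      [13]
POP      []
PUSH 1   [1]
NEG      [-1]
PUSH 20  [-1, 20]
SWAP     [20, -1]
POP      [20]

20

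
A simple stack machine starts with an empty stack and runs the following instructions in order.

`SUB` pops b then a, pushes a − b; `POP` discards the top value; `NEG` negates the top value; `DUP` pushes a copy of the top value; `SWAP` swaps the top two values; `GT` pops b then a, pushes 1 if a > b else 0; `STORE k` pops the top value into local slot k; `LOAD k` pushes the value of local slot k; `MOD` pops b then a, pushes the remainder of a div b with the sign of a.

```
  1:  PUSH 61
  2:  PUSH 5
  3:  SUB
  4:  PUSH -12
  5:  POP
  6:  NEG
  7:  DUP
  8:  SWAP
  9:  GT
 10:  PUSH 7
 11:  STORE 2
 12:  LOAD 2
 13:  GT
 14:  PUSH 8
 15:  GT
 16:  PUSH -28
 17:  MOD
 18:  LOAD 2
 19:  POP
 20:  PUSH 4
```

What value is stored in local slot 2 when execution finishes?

7

PUSH 61  -> [61]
PUSH 5   -> [61, 5]
SUB      -> [56]
PUSH -12 -> [56, -12]
POP      -> [56]
NEG      -> [-56]
DUP      -> [-56, -56]
SWAP     -> [-56, -56]
GT       -> [0]
PUSH 7   -> [0, 7]
STORE 2  -> [0]
LOAD 2   -> [0, 7]
GT       -> [0]
PUSH 8   -> [0, 8]
GT       -> [0]
PUSH -28 -> [0, -28]
MOD      -> [0]
LOAD 2   -> [0, 7]
POP      -> [0]
PUSH 4   -> [0, 4]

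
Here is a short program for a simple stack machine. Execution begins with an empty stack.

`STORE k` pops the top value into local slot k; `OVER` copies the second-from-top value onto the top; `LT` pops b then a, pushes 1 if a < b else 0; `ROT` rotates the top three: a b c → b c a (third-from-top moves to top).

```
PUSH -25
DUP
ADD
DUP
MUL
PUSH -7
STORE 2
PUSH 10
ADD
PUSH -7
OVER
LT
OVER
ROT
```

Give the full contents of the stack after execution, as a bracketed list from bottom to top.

PUSH -25 : -25
DUP      : -25 -25
ADD      : -50
DUP      : -50 -50
MUL      : 2500
PUSH -7  : 2500 -7
STORE 2  : 2500
PUSH 10  : 2500 10
ADD      : 2510
PUSH -7  : 2510 -7
OVER     : 2510 -7 2510
LT       : 2510 1
OVER     : 2510 1 2510
ROT      : 1 2510 2510

[1, 2510, 2510]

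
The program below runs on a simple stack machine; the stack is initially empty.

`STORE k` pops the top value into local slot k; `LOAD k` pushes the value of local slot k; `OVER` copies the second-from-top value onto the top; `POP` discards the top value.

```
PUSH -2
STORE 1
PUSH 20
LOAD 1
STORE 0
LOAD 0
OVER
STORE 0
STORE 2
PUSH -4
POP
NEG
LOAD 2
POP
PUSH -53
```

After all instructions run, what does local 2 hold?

-2

PUSH -2  -> -2
STORE 1  -> (empty)
PUSH 20  -> 20
LOAD 1   -> 20 -2
STORE 0  -> 20
LOAD 0   -> 20 -2
OVER     -> 20 -2 20
STORE 0  -> 20 -2
STORE 2  -> 20
PUSH -4  -> 20 -4
POP      -> 20
NEG      -> -20
LOAD 2   -> -20 -2
POP      -> -20
PUSH -53 -> -20 -53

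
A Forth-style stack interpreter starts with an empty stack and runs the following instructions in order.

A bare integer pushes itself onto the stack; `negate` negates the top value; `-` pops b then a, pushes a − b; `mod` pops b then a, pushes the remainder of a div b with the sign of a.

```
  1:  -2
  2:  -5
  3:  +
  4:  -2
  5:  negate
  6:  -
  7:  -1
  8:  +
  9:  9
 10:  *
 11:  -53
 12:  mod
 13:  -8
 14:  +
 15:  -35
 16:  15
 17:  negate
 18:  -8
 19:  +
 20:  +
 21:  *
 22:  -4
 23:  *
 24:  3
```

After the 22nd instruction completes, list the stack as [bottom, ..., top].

[2610, -4]

-2     → -2
-5     → -2 -5
+      → -7
-2     → -7 -2
negate → -7 2
-      → -9
-1     → -9 -1
+      → -10
9      → -10 9
*      → -90
-53    → -90 -53
mod    → -37
-8     → -37 -8
+      → -45
-35    → -45 -35
15     → -45 -35 15
negate → -45 -35 -15
-8     → -45 -35 -15 -8
+      → -45 -35 -23
+      → -45 -58
*      → 2610
-4     → 2610 -4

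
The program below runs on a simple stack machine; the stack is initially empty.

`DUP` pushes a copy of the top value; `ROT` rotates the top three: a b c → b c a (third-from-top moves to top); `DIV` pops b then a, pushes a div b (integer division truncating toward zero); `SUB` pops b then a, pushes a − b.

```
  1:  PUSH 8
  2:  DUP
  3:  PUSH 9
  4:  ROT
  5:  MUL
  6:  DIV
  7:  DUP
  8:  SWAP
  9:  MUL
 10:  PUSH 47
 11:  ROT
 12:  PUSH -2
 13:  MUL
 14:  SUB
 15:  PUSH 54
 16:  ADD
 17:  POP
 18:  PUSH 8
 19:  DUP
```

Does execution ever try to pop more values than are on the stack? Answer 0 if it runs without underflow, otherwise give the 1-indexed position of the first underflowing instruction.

PUSH 8   8
DUP      8 8
PUSH 9   8 8 9
ROT      8 9 8
MUL      8 72
DIV      0
DUP      0 0
SWAP     0 0
MUL      0
PUSH 47  0 47
ROT  — needs 3 operands, stack has 2 → underflow

11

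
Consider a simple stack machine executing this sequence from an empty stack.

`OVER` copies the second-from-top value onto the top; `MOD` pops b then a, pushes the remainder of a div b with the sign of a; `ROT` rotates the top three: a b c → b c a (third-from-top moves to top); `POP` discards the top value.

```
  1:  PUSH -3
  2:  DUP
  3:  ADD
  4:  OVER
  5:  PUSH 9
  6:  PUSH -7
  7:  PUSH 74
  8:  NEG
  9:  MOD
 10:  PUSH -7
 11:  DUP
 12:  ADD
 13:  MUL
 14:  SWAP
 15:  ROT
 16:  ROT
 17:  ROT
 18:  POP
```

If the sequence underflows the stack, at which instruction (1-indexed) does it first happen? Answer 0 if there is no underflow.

4

PUSH -3 -> -3
DUP     -> -3 -3
ADD     -> -6
OVER  — needs 2 operands, stack has 1 → underflow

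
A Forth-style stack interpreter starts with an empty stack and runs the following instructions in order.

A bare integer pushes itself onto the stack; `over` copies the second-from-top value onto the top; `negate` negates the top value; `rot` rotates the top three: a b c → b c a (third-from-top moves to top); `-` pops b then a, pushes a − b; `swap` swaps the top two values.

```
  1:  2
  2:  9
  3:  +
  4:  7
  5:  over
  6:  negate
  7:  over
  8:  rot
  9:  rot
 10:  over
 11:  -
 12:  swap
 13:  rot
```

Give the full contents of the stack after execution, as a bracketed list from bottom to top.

2      -> [2]
9      -> [2, 9]
+      -> [11]
7      -> [11, 7]
over   -> [11, 7, 11]
negate -> [11, 7, -11]
over   -> [11, 7, -11, 7]
rot    -> [11, -11, 7, 7]
rot    -> [11, 7, 7, -11]
over   -> [11, 7, 7, -11, 7]
-      -> [11, 7, 7, -18]
swap   -> [11, 7, -18, 7]
rot    -> [11, -18, 7, 7]

[11, -18, 7, 7]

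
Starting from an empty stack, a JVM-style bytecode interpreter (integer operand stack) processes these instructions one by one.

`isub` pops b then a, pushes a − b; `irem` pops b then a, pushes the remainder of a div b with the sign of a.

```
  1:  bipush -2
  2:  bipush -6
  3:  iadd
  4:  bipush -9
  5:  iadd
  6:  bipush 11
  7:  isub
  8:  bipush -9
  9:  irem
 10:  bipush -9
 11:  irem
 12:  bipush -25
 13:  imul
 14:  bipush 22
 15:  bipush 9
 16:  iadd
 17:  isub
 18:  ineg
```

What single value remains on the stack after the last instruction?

bipush -2  : -2
bipush -6  : -2 -6
iadd       : -8
bipush -9  : -8 -9
iadd       : -17
bipush 11  : -17 11
isub       : -28
bipush -9  : -28 -9
irem       : -1
bipush -9  : -1 -9
irem       : -1
bipush -25 : -1 -25
imul       : 25
bipush 22  : 25 22
bipush 9   : 25 22 9
iadd       : 25 31
isub       : -6
ineg       : 6

6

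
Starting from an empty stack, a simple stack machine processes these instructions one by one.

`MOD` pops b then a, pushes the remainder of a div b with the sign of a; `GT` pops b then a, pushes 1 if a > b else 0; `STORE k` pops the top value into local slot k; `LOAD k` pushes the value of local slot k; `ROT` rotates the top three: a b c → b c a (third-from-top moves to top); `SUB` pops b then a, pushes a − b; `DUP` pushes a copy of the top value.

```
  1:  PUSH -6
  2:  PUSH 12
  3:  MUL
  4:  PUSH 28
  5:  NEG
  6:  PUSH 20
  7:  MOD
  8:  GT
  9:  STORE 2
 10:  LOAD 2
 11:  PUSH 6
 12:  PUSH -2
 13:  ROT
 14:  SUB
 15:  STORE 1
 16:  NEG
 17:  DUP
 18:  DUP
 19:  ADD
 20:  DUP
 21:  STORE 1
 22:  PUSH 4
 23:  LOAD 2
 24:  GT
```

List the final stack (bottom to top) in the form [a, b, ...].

[-6, -12, 1]

PUSH -6  [-6]
PUSH 12  [-6, 12]
MUL      [-72]
PUSH 28  [-72, 28]
NEG      [-72, -28]
PUSH 20  [-72, -28, 20]
MOD      [-72, -8]
GT       [0]
STORE 2  []
LOAD 2   [0]
PUSH 6   [0, 6]
PUSH -2  [0, 6, -2]
ROT      [6, -2, 0]
SUB      [6, -2]
STORE 1  [6]
NEG      [-6]
DUP      [-6, -6]
DUP      [-6, -6, -6]
ADD      [-6, -12]
DUP      [-6, -12, -12]
STORE 1  [-6, -12]
PUSH 4   [-6, -12, 4]
LOAD 2   [-6, -12, 4, 0]
GT       [-6, -12, 1]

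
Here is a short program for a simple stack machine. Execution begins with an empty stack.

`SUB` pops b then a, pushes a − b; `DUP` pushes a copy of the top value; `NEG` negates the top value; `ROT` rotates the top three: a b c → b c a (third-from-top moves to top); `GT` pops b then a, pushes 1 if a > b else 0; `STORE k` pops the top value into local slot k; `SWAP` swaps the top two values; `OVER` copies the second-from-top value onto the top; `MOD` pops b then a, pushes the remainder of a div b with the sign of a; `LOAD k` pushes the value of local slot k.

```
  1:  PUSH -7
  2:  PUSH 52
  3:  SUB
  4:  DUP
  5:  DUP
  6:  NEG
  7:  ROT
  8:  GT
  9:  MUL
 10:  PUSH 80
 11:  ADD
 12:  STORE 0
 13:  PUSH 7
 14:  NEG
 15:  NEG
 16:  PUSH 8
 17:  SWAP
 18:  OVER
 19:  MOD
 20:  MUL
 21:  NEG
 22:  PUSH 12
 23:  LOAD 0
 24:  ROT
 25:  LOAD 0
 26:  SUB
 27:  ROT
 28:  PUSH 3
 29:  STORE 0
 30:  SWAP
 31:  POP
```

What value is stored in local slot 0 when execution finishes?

PUSH -7 : -7
PUSH 52 : -7 52
SUB     : -59
DUP     : -59 -59
DUP     : -59 -59 -59
NEG     : -59 -59 59
ROT     : -59 59 -59
GT      : -59 1
MUL     : -59
PUSH 80 : -59 80
ADD     : 21
STORE 0 : (empty)
PUSH 7  : 7
NEG     : -7
NEG     : 7
PUSH 8  : 7 8
SWAP    : 8 7
OVER    : 8 7 8
MOD     : 8 7
MUL     : 56
NEG     : -56
PUSH 12 : -56 12
LOAD 0  : -56 12 21
ROT     : 12 21 -56
LOAD 0  : 12 21 -56 21
SUB     : 12 21 -77
ROT     : 21 -77 12
PUSH 3  : 21 -77 12 3
STORE 0 : 21 -77 12
SWAP    : 21 12 -77
POP     : 21 12

3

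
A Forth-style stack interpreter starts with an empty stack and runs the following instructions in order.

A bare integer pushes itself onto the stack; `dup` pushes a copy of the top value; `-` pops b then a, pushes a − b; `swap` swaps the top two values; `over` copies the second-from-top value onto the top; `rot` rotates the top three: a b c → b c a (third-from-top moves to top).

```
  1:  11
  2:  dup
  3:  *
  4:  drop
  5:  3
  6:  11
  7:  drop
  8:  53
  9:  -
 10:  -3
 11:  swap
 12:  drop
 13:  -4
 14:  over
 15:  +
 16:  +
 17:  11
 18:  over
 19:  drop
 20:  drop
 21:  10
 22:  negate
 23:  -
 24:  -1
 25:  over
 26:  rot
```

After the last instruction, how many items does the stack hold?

11     -> [11]
dup    -> [11, 11]
*      -> [121]
drop   -> []
3      -> [3]
11     -> [3, 11]
drop   -> [3]
53     -> [3, 53]
-      -> [-50]
-3     -> [-50, -3]
swap   -> [-3, -50]
drop   -> [-3]
-4     -> [-3, -4]
over   -> [-3, -4, -3]
+      -> [-3, -7]
+      -> [-10]
11     -> [-10, 11]
over   -> [-10, 11, -10]
drop   -> [-10, 11]
drop   -> [-10]
10     -> [-10, 10]
negate -> [-10, -10]
-      -> [0]
-1     -> [0, -1]
over   -> [0, -1, 0]
rot    -> [-1, 0, 0]

3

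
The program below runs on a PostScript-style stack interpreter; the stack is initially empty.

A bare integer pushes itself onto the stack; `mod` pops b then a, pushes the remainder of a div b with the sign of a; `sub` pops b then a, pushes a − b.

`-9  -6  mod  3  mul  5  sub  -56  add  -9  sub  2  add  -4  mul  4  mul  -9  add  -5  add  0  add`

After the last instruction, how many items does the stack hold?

-9  -> [-9]
-6  -> [-9, -6]
mod -> [-3]
3   -> [-3, 3]
mul -> [-9]
5   -> [-9, 5]
sub -> [-14]
-56 -> [-14, -56]
add -> [-70]
-9  -> [-70, -9]
sub -> [-61]
2   -> [-61, 2]
add -> [-59]
-4  -> [-59, -4]
mul -> [236]
4   -> [236, 4]
mul -> [944]
-9  -> [944, -9]
add -> [935]
-5  -> [935, -5]
add -> [930]
0   -> [930, 0]
add -> [930]

1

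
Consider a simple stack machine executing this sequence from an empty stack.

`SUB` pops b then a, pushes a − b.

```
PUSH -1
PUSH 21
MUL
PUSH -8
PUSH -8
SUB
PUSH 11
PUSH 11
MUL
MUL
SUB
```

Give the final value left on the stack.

PUSH -1 → -1
PUSH 21 → -1 21
MUL     → -21
PUSH -8 → -21 -8
PUSH -8 → -21 -8 -8
SUB     → -21 0
PUSH 11 → -21 0 11
PUSH 11 → -21 0 11 11
MUL     → -21 0 121
MUL     → -21 0
SUB     → -21

-21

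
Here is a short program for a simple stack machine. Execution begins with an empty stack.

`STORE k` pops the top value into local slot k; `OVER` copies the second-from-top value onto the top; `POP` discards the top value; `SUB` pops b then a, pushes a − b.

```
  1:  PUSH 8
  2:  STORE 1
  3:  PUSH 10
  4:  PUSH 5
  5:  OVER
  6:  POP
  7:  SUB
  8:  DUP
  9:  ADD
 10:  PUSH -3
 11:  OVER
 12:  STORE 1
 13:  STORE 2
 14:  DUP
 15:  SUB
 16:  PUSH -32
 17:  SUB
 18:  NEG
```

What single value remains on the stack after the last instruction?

-32

PUSH 8   → [8]
STORE 1  → []
PUSH 10  → [10]
PUSH 5   → [10, 5]
OVER     → [10, 5, 10]
POP      → [10, 5]
SUB      → [5]
DUP      → [5, 5]
ADD      → [10]
PUSH -3  → [10, -3]
OVER     → [10, -3, 10]
STORE 1  → [10, -3]
STORE 2  → [10]
DUP      → [10, 10]
SUB      → [0]
PUSH -32 → [0, -32]
SUB      → [32]
NEG      → [-32]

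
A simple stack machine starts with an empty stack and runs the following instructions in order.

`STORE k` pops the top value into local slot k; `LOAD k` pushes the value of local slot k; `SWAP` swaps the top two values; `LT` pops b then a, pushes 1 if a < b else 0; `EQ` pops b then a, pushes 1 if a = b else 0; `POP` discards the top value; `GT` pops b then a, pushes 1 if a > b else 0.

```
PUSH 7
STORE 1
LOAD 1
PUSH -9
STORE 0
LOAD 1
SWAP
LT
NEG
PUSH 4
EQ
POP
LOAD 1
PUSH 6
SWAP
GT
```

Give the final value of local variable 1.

PUSH 7  : 7
STORE 1 : (empty)
LOAD 1  : 7
PUSH -9 : 7 -9
STORE 0 : 7
LOAD 1  : 7 7
SWAP    : 7 7
LT      : 0
NEG     : 0
PUSH 4  : 0 4
EQ      : 0
POP     : (empty)
LOAD 1  : 7
PUSH 6  : 7 6
SWAP    : 6 7
GT      : 0

7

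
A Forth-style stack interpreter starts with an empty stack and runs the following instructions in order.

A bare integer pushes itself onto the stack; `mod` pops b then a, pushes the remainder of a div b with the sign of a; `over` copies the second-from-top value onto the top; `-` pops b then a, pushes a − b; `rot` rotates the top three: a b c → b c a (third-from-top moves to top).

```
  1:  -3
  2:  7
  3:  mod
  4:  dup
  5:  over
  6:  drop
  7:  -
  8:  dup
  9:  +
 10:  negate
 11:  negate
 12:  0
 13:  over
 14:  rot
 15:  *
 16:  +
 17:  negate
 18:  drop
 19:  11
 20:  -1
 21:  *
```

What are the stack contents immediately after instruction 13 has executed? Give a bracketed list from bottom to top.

-3     -> [-3]
7      -> [-3, 7]
mod    -> [-3]
dup    -> [-3, -3]
over   -> [-3, -3, -3]
drop   -> [-3, -3]
-      -> [0]
dup    -> [0, 0]
+      -> [0]
negate -> [0]
negate -> [0]
0      -> [0, 0]
over   -> [0, 0, 0]

[0, 0, 0]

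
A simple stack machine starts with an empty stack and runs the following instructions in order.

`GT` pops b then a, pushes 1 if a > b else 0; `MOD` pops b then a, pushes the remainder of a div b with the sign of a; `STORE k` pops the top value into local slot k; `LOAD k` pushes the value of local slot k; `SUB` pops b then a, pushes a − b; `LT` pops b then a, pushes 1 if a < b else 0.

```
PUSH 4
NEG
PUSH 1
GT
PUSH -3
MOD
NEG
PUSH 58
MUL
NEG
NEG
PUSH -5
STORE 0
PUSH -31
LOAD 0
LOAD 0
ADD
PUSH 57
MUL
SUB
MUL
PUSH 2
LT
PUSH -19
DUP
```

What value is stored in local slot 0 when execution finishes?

-5

PUSH 4   → [4]
NEG      → [-4]
PUSH 1   → [-4, 1]
GT       → [0]
PUSH -3  → [0, -3]
MOD      → [0]
NEG      → [0]
PUSH 58  → [0, 58]
MUL      → [0]
NEG      → [0]
NEG      → [0]
PUSH -5  → [0, -5]
STORE 0  → [0]
PUSH -31 → [0, -31]
LOAD 0   → [0, -31, -5]
LOAD 0   → [0, -31, -5, -5]
ADD      → [0, -31, -10]
PUSH 57  → [0, -31, -10, 57]
MUL      → [0, -31, -570]
SUB      → [0, 539]
MUL      → [0]
PUSH 2   → [0, 2]
LT       → [1]
PUSH -19 → [1, -19]
DUP      → [1, -19, -19]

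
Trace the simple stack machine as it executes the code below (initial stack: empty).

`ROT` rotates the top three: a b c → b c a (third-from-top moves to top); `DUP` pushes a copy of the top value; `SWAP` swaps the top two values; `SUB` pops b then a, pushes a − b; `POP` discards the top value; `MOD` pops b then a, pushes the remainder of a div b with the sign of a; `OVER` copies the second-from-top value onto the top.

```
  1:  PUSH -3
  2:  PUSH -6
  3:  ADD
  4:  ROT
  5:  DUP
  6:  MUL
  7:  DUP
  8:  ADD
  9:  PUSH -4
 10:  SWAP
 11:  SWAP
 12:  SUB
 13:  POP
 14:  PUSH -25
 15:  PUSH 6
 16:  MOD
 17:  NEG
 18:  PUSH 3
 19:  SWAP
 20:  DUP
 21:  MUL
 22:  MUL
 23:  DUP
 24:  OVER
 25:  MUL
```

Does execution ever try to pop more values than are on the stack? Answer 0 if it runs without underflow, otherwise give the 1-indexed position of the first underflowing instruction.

PUSH -3  [-3]
PUSH -6  [-3, -6]
ADD      [-9]
ROT  — needs 3 operands, stack has 1 → underflow

4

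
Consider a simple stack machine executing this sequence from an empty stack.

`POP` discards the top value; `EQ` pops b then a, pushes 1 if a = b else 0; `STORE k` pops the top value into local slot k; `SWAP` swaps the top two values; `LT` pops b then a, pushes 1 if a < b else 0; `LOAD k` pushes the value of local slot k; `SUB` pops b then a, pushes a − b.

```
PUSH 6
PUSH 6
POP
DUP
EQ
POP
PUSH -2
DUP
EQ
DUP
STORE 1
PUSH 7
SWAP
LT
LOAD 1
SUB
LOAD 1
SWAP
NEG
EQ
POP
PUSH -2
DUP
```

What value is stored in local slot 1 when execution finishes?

PUSH 6  → [6]
PUSH 6  → [6, 6]
POP     → [6]
DUP     → [6, 6]
EQ      → [1]
POP     → []
PUSH -2 → [-2]
DUP     → [-2, -2]
EQ      → [1]
DUP     → [1, 1]
STORE 1 → [1]
PUSH 7  → [1, 7]
SWAP    → [7, 1]
LT      → [0]
LOAD 1  → [0, 1]
SUB     → [-1]
LOAD 1  → [-1, 1]
SWAP    → [1, -1]
NEG     → [1, 1]
EQ      → [1]
POP     → []
PUSH -2 → [-2]
DUP     → [-2, -2]

1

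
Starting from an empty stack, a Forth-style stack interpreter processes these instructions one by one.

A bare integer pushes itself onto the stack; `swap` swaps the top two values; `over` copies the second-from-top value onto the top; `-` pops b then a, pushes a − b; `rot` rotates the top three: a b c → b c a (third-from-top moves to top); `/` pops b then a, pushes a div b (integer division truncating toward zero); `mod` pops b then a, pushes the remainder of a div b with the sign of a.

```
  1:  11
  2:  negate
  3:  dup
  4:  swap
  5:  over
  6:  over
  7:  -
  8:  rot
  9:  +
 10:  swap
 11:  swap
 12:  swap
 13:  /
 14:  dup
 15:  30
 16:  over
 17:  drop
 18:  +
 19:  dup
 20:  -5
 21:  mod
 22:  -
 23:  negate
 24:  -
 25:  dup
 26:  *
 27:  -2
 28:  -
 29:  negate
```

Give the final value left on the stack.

11      11
negate  -11
dup     -11 -11
swap    -11 -11
over    -11 -11 -11
over    -11 -11 -11 -11
-       -11 -11 0
rot     -11 0 -11
+       -11 -11
swap    -11 -11
swap    -11 -11
swap    -11 -11
/       1
dup     1 1
30      1 1 30
over    1 1 30 1
drop    1 1 30
+       1 31
dup     1 31 31
-5      1 31 31 -5
mod     1 31 1
-       1 30
negate  1 -30
-       31
dup     31 31
*       961
-2      961 -2
-       963
negate  -963

-963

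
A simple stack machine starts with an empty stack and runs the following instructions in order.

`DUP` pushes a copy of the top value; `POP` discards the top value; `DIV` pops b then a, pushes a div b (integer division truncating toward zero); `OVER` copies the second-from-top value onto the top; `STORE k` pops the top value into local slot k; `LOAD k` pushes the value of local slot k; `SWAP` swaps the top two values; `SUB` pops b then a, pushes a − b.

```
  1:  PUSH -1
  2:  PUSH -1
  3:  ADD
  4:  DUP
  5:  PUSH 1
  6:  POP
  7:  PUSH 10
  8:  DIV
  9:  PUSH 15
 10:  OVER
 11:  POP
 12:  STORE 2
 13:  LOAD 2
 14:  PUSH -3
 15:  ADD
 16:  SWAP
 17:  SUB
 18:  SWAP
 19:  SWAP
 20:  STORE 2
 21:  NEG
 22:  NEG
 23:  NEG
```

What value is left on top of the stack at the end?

PUSH -1 : -1
PUSH -1 : -1 -1
ADD     : -2
DUP     : -2 -2
PUSH 1  : -2 -2 1
POP     : -2 -2
PUSH 10 : -2 -2 10
DIV     : -2 0
PUSH 15 : -2 0 15
OVER    : -2 0 15 0
POP     : -2 0 15
STORE 2 : -2 0
LOAD 2  : -2 0 15
PUSH -3 : -2 0 15 -3
ADD     : -2 0 12
SWAP    : -2 12 0
SUB     : -2 12
SWAP    : 12 -2
SWAP    : -2 12
STORE 2 : -2
NEG     : 2
NEG     : -2
NEG     : 2

2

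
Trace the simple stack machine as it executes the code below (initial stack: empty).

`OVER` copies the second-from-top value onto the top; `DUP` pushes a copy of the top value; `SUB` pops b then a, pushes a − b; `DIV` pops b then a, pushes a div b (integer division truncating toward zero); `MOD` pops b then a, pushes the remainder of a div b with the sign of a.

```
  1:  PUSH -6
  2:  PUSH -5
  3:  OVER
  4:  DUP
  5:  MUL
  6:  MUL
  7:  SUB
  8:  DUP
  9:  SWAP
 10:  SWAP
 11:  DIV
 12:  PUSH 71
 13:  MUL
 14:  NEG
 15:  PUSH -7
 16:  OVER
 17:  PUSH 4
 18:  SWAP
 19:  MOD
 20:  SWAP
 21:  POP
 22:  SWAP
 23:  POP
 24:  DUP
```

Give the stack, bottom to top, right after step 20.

[-71, 4, -7]

PUSH -6  -6
PUSH -5  -6 -5
OVER     -6 -5 -6
DUP      -6 -5 -6 -6
MUL      -6 -5 36
MUL      -6 -180
SUB      174
DUP      174 174
SWAP     174 174
SWAP     174 174
DIV      1
PUSH 71  1 71
MUL      71
NEG      -71
PUSH -7  -71 -7
OVER     -71 -7 -71
PUSH 4   -71 -7 -71 4
SWAP     -71 -7 4 -71
MOD      -71 -7 4
SWAP     -71 4 -7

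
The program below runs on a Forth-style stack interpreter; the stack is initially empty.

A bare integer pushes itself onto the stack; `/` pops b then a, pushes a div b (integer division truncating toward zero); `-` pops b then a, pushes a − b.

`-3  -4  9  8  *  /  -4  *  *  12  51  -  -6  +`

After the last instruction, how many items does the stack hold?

-3 → -3
-4 → -3 -4
9  → -3 -4 9
8  → -3 -4 9 8
*  → -3 -4 72
/  → -3 0
-4 → -3 0 -4
*  → -3 0
*  → 0
12 → 0 12
51 → 0 12 51
-  → 0 -39
-6 → 0 -39 -6
+  → 0 -45

2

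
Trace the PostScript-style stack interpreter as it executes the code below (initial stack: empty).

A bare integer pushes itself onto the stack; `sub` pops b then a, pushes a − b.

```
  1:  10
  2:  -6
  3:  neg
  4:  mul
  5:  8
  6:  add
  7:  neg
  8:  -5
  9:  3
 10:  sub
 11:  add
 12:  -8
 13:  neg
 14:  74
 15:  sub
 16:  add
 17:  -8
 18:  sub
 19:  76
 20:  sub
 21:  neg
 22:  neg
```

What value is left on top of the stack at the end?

-210

10   [10]
-6   [10, -6]
neg  [10, 6]
mul  [60]
8    [60, 8]
add  [68]
neg  [-68]
-5   [-68, -5]
3    [-68, -5, 3]
sub  [-68, -8]
add  [-76]
-8   [-76, -8]
neg  [-76, 8]
74   [-76, 8, 74]
sub  [-76, -66]
add  [-142]
-8   [-142, -8]
sub  [-134]
76   [-134, 76]
sub  [-210]
neg  [210]
neg  [-210]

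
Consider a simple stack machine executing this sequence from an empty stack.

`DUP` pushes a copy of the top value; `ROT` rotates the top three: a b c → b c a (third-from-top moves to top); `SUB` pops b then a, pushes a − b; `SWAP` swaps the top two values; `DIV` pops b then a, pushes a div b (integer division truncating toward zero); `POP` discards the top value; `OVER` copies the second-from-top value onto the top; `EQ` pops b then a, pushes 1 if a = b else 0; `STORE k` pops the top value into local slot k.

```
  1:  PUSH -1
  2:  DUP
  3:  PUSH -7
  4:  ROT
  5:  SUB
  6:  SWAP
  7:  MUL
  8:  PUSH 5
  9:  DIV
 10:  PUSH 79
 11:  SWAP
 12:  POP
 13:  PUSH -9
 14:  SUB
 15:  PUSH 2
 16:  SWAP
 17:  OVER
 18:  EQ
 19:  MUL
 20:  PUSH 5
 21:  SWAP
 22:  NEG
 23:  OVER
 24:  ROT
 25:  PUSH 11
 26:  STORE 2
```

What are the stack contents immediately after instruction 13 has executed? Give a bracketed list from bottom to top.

PUSH -1 → [-1]
DUP     → [-1, -1]
PUSH -7 → [-1, -1, -7]
ROT     → [-1, -7, -1]
SUB     → [-1, -6]
SWAP    → [-6, -1]
MUL     → [6]
PUSH 5  → [6, 5]
DIV     → [1]
PUSH 79 → [1, 79]
SWAP    → [79, 1]
POP     → [79]
PUSH -9 → [79, -9]

[79, -9]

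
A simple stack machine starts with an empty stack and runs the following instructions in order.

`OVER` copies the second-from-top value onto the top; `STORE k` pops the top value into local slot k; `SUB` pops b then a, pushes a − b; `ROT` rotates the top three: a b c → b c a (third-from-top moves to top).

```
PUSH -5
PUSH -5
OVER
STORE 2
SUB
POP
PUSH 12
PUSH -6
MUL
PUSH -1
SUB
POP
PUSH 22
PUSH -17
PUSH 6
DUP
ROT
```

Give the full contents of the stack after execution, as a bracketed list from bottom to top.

[22, 6, 6, -17]

PUSH -5  → [-5]
PUSH -5  → [-5, -5]
OVER     → [-5, -5, -5]
STORE 2  → [-5, -5]
SUB      → [0]
POP      → []
PUSH 12  → [12]
PUSH -6  → [12, -6]
MUL      → [-72]
PUSH -1  → [-72, -1]
SUB      → [-71]
POP      → []
PUSH 22  → [22]
PUSH -17 → [22, -17]
PUSH 6   → [22, -17, 6]
DUP      → [22, -17, 6, 6]
ROT      → [22, 6, 6, -17]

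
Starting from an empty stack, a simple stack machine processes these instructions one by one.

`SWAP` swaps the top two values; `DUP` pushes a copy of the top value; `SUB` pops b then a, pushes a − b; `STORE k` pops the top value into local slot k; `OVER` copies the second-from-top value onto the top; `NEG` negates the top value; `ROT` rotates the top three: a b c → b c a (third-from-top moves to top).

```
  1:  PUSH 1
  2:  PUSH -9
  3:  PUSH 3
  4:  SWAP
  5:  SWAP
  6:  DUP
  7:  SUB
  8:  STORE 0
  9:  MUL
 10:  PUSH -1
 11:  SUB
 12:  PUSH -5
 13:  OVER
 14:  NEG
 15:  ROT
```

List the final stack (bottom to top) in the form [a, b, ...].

PUSH 1  : [1]
PUSH -9 : [1, -9]
PUSH 3  : [1, -9, 3]
SWAP    : [1, 3, -9]
SWAP    : [1, -9, 3]
DUP     : [1, -9, 3, 3]
SUB     : [1, -9, 0]
STORE 0 : [1, -9]
MUL     : [-9]
PUSH -1 : [-9, -1]
SUB     : [-8]
PUSH -5 : [-8, -5]
OVER    : [-8, -5, -8]
NEG     : [-8, -5, 8]
ROT     : [-5, 8, -8]

[-5, 8, -8]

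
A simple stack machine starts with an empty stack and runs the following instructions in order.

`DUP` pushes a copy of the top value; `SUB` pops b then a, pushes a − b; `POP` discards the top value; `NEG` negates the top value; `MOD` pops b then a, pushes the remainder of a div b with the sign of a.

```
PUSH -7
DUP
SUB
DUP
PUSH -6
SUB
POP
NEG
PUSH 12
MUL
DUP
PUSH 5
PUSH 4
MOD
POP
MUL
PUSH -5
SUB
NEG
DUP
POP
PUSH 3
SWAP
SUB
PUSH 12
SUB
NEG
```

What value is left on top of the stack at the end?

4

PUSH -7 → [-7]
DUP     → [-7, -7]
SUB     → [0]
DUP     → [0, 0]
PUSH -6 → [0, 0, -6]
SUB     → [0, 6]
POP     → [0]
NEG     → [0]
PUSH 12 → [0, 12]
MUL     → [0]
DUP     → [0, 0]
PUSH 5  → [0, 0, 5]
PUSH 4  → [0, 0, 5, 4]
MOD     → [0, 0, 1]
POP     → [0, 0]
MUL     → [0]
PUSH -5 → [0, -5]
SUB     → [5]
NEG     → [-5]
DUP     → [-5, -5]
POP     → [-5]
PUSH 3  → [-5, 3]
SWAP    → [3, -5]
SUB     → [8]
PUSH 12 → [8, 12]
SUB     → [-4]
NEG     → [4]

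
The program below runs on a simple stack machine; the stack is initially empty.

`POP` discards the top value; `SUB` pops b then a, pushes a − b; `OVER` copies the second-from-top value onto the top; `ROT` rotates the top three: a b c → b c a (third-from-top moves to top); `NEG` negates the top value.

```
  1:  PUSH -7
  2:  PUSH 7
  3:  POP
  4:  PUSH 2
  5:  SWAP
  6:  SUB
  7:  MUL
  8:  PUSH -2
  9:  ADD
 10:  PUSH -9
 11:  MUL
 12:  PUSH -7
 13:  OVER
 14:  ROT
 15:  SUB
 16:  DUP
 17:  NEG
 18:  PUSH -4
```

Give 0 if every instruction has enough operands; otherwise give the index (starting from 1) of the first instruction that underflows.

7

PUSH -7  -7
PUSH 7   -7 7
POP      -7
PUSH 2   -7 2
SWAP     2 -7
SUB      9
MUL  — needs 2 operands, stack has 1 → underflow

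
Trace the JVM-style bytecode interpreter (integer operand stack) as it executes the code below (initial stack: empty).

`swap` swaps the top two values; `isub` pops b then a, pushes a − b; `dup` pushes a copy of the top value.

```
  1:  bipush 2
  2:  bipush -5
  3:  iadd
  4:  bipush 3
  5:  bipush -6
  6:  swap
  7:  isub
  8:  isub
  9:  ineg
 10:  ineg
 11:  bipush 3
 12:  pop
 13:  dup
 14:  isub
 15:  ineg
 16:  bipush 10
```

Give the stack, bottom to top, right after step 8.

bipush 2  → 2
bipush -5 → 2 -5
iadd      → -3
bipush 3  → -3 3
bipush -6 → -3 3 -6
swap      → -3 -6 3
isub      → -3 -9
isub      → 6

[6]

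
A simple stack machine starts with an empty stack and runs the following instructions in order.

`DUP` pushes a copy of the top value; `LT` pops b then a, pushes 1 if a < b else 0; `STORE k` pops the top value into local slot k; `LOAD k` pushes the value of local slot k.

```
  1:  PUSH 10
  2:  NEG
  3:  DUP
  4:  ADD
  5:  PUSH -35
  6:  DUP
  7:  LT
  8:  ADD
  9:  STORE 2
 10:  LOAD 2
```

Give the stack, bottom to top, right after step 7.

PUSH 10  → 10
NEG      → -10
DUP      → -10 -10
ADD      → -20
PUSH -35 → -20 -35
DUP      → -20 -35 -35
LT       → -20 0

[-20, 0]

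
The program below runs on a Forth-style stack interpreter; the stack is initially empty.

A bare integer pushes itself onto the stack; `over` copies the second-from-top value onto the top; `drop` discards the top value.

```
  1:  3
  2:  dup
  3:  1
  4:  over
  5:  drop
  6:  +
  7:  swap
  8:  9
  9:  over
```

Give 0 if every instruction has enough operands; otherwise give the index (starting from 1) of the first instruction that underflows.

3     3
dup   3 3
1     3 3 1
over  3 3 1 3
drop  3 3 1
+     3 4
swap  4 3
9     4 3 9
over  4 3 9 3

0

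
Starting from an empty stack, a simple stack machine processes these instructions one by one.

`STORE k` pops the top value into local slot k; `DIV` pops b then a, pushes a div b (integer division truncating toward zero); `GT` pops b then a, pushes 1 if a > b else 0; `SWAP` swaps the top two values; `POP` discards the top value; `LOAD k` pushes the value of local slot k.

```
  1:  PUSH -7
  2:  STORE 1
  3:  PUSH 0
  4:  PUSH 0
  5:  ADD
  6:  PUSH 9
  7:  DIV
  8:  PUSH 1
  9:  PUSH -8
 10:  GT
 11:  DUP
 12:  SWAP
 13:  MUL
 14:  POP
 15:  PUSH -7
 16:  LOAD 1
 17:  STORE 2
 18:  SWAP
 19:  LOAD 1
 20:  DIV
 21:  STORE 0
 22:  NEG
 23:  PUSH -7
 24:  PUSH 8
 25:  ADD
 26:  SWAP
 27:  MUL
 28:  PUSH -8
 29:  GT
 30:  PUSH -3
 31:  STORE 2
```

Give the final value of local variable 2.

-3

PUSH -7 → -7
STORE 1 → (empty)
PUSH 0  → 0
PUSH 0  → 0 0
ADD     → 0
PUSH 9  → 0 9
DIV     → 0
PUSH 1  → 0 1
PUSH -8 → 0 1 -8
GT      → 0 1
DUP     → 0 1 1
SWAP    → 0 1 1
MUL     → 0 1
POP     → 0
PUSH -7 → 0 -7
LOAD 1  → 0 -7 -7
STORE 2 → 0 -7
SWAP    → -7 0
LOAD 1  → -7 0 -7
DIV     → -7 0
STORE 0 → -7
NEG     → 7
PUSH -7 → 7 -7
PUSH 8  → 7 -7 8
ADD     → 7 1
SWAP    → 1 7
MUL     → 7
PUSH -8 → 7 -8
GT      → 1
PUSH -3 → 1 -3
STORE 2 → 1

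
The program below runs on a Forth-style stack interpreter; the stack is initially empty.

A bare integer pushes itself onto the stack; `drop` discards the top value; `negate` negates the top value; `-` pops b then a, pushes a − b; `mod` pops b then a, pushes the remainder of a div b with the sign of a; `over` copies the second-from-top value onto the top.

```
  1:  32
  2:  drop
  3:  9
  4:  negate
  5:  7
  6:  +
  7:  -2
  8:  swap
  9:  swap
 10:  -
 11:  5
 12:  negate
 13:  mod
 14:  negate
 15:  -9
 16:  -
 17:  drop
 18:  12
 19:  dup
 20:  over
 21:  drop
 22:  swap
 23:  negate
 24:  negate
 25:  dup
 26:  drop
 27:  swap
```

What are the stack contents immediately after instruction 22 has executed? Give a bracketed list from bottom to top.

32     : [32]
drop   : []
9      : [9]
negate : [-9]
7      : [-9, 7]
+      : [-2]
-2     : [-2, -2]
swap   : [-2, -2]
swap   : [-2, -2]
-      : [0]
5      : [0, 5]
negate : [0, -5]
mod    : [0]
negate : [0]
-9     : [0, -9]
-      : [9]
drop   : []
12     : [12]
dup    : [12, 12]
over   : [12, 12, 12]
drop   : [12, 12]
swap   : [12, 12]

[12, 12]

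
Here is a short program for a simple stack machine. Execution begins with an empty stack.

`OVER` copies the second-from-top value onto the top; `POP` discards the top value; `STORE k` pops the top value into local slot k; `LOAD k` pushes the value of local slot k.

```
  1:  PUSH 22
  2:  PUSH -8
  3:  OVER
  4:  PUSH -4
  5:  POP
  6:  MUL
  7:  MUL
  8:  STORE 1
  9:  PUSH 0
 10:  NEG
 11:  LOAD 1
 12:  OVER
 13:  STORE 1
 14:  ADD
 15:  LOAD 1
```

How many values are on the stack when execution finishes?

PUSH 22 -> [22]
PUSH -8 -> [22, -8]
OVER    -> [22, -8, 22]
PUSH -4 -> [22, -8, 22, -4]
POP     -> [22, -8, 22]
MUL     -> [22, -176]
MUL     -> [-3872]
STORE 1 -> []
PUSH 0  -> [0]
NEG     -> [0]
LOAD 1  -> [0, -3872]
OVER    -> [0, -3872, 0]
STORE 1 -> [0, -3872]
ADD     -> [-3872]
LOAD 1  -> [-3872, 0]

2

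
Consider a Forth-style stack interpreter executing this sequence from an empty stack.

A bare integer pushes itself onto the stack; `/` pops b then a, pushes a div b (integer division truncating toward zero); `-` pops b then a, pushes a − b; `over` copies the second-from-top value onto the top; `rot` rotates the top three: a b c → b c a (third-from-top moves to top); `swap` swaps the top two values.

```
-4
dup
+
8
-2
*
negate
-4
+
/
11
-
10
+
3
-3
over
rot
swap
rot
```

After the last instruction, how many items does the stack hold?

-4     : -4
dup    : -4 -4
+      : -8
8      : -8 8
-2     : -8 8 -2
*      : -8 -16
negate : -8 16
-4     : -8 16 -4
+      : -8 12
/      : 0
11     : 0 11
-      : -11
10     : -11 10
+      : -1
3      : -1 3
-3     : -1 3 -3
over   : -1 3 -3 3
rot    : -1 -3 3 3
swap   : -1 -3 3 3
rot    : -1 3 3 -3

4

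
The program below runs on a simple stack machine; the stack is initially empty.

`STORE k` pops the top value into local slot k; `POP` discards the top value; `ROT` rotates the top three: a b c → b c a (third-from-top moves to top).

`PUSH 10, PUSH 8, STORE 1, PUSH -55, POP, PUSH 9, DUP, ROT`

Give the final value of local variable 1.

8

PUSH 10   [10]
PUSH 8    [10, 8]
STORE 1   [10]
PUSH -55  [10, -55]
POP       [10]
PUSH 9    [10, 9]
DUP       [10, 9, 9]
ROT       [9, 9, 10]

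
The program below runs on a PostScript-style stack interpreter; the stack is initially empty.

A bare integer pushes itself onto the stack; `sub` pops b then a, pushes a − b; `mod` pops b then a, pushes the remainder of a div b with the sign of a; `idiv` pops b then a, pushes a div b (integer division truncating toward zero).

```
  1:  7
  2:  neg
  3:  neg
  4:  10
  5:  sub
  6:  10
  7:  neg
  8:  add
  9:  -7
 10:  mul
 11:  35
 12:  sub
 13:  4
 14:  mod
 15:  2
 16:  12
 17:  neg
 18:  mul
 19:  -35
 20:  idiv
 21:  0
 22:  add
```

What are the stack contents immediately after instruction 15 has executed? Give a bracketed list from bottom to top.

[0, 2]

7   -> [7]
neg -> [-7]
neg -> [7]
10  -> [7, 10]
sub -> [-3]
10  -> [-3, 10]
neg -> [-3, -10]
add -> [-13]
-7  -> [-13, -7]
mul -> [91]
35  -> [91, 35]
sub -> [56]
4   -> [56, 4]
mod -> [0]
2   -> [0, 2]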